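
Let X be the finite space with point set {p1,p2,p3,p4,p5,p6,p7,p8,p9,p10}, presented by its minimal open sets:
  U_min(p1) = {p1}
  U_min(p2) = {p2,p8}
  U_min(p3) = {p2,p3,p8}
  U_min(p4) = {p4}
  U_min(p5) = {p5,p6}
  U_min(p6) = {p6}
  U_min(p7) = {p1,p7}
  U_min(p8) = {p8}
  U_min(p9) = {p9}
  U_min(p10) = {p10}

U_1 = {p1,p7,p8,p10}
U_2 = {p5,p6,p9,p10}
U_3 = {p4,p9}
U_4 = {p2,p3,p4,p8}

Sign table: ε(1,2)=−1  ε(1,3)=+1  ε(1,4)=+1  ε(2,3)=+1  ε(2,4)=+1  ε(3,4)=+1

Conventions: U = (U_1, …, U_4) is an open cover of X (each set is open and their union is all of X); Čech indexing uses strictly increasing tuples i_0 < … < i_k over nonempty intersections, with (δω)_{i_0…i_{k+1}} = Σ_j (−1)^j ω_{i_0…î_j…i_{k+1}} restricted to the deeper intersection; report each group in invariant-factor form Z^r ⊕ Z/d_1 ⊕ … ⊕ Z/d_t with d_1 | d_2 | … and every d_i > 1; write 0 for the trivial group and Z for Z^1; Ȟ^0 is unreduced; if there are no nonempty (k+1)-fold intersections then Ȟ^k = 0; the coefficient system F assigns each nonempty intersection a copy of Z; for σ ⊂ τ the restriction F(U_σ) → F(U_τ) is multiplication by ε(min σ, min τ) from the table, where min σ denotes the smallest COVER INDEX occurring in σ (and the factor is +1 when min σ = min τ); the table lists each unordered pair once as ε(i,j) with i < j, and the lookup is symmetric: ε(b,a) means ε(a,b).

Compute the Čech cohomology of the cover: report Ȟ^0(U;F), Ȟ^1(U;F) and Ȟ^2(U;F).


Ȟ^0 = 0,  Ȟ^1 = Z/2,  Ȟ^2 = 0

nonempty overlaps:
  U12={p10} U14={p8} U23={p9} U34={p4}
C dims 4,4; δ0: rk 4, SNF 1^3·2
degree 0: 4−4−0 = 0 → Ȟ^0 ≅ 0
degree 1: 4−0−4 = 0 plus torsion [2] → Ȟ^1 ≅ Z/2
degree 2: 0−0−0 = 0 → Ȟ^2 ≅ 0


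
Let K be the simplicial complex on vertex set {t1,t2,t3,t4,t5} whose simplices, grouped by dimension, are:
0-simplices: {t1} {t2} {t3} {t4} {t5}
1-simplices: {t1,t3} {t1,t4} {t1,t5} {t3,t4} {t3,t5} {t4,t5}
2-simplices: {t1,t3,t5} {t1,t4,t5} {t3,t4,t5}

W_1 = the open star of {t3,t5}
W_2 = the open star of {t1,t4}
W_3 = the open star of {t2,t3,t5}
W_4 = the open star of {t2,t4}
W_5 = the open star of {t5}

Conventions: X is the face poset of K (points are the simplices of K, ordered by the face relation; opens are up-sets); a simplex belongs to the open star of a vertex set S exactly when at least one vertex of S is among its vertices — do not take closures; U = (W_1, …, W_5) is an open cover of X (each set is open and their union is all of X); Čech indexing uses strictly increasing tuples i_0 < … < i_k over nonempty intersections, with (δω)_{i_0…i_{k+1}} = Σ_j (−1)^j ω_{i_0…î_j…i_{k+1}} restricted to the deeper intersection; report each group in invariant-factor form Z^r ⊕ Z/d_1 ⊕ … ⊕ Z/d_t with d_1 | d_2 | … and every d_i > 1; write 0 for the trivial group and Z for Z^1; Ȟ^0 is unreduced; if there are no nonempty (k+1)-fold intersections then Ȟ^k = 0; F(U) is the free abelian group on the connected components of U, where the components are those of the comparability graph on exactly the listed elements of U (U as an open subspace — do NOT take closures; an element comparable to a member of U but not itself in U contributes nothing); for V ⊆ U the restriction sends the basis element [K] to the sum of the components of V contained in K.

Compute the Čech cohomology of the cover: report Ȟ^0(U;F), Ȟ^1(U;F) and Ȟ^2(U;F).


Ȟ^0(U;F) ≅ Z^2,  Ȟ^1(U;F) ≅ 0,  Ȟ^2(U;F) ≅ 0

nonempty overlaps:
  W1={{t3},{t5},{t1,t3},{t1,t5},{t3,t4},{t3,t5},{t4,t5},{t1,t3,t5},{t1,t4,t5},{t3,t4,t5}} W2={{t1},{t4},{t1,t3},{t1,t4},{t1,t5},{t3,t4},{t4,t5},{t1,t3,t5},{t1,t4,t5},{t3,t4,t5}} W3={{t2},{t3},{t5},{t1,t3},{t1,t5},{t3,t4},{t3,t5},{t4,t5},{t1,t3,t5},{t1,t4,t5},{t3,t4,t5}} W4={{t2},{t4},{t1,t4},{t3,t4},{t4,t5},{t1,t4,t5},{t3,t4,t5}} W5={{t5},{t1,t5},{t3,t5},{t4,t5},{t1,t3,t5},{t1,t4,t5},{t3,t4,t5}}
  W12={{t1,t3},{t1,t5},{t3,t4},{t4,t5},{t1,t3,t5},{t1,t4,t5},{t3,t4,t5}} W13={{t3},{t5},{t1,t3},{t1,t5},{t3,t4},{t3,t5},{t4,t5},{t1,t3,t5},{t1,t4,t5},{t3,t4,t5}} W14={{t3,t4},{t4,t5},{t1,t4,t5},{t3,t4,t5}} W15={{t5},{t1,t5},{t3,t5},{t4,t5},{t1,t3,t5},{t1,t4,t5},{t3,t4,t5}} W23={{t1,t3},{t1,t5},{t3,t4},{t4,t5},{t1,t3,t5},{t1,t4,t5},{t3,t4,t5}} W24={{t4},{t1,t4},{t3,t4},{t4,t5},{t1,t4,t5},{t3,t4,t5}} W25={{t1,t5},{t4,t5},{t1,t3,t5},{t1,t4,t5},{t3,t4,t5}} W34={{t2},{t3,t4},{t4,t5},{t1,t4,t5},{t3,t4,t5}} W35={{t5},{t1,t5},{t3,t5},{t4,t5},{t1,t3,t5},{t1,t4,t5},{t3,t4,t5}} W45={{t4,t5},{t1,t4,t5},{t3,t4,t5}}
  W123={{t1,t3},{t1,t5},{t3,t4},{t4,t5},{t1,t3,t5},{t1,t4,t5},{t3,t4,t5}} W124={{t3,t4},{t4,t5},{t1,t4,t5},{t3,t4,t5}} W125={{t1,t5},{t4,t5},{t1,t3,t5},{t1,t4,t5},{t3,t4,t5}} W134={{t3,t4},{t4,t5},{t1,t4,t5},{t3,t4,t5}} W135={{t5},{t1,t5},{t3,t5},{t4,t5},{t1,t3,t5},{t1,t4,t5},{t3,t4,t5}} W145={{t4,t5},{t1,t4,t5},{t3,t4,t5}} W234={{t3,t4},{t4,t5},{t1,t4,t5},{t3,t4,t5}} W235={{t1,t5},{t4,t5},{t1,t3,t5},{t1,t4,t5},{t3,t4,t5}} W245={{t4,t5},{t1,t4,t5},{t3,t4,t5}} W345={{t4,t5},{t1,t4,t5},{t3,t4,t5}}
  W1234={{t3,t4},{t4,t5},{t1,t4,t5},{t3,t4,t5}} W1235={{t1,t5},{t4,t5},{t1,t3,t5},{t1,t4,t5},{t3,t4,t5}} W1245={{t4,t5},{t1,t4,t5},{t3,t4,t5}} W1345={{t4,t5},{t1,t4,t5},{t3,t4,t5}} W2345={{t4,t5},{t1,t4,t5},{t3,t4,t5}}
  W12345={{t4,t5},{t1,t4,t5},{t3,t4,t5}}
components per intersection:
  W1: {{t3},{t5},{t1,t3},{t1,t5},{t3,t4},{t3,t5},{t4,t5},{t1,t3,t5},{t1,t4,t5},{t3,t4,t5}}
  W2: {{t1},{t4},{t1,t3},{t1,t4},{t1,t5},{t3,t4},{t4,t5},{t1,t3,t5},{t1,t4,t5},{t3,t4,t5}}
  W3: {{t2}} {{t3},{t5},{t1,t3},{t1,t5},{t3,t4},{t3,t5},{t4,t5},{t1,t3,t5},{t1,t4,t5},{t3,t4,t5}}
  W4: {{t2}} {{t4},{t1,t4},{t3,t4},{t4,t5},{t1,t4,t5},{t3,t4,t5}}
  W5: {{t5},{t1,t5},{t3,t5},{t4,t5},{t1,t3,t5},{t1,t4,t5},{t3,t4,t5}}
  W12: {{t1,t3},{t1,t5},{t3,t4},{t4,t5},{t1,t3,t5},{t1,t4,t5},{t3,t4,t5}}
  W13: {{t3},{t5},{t1,t3},{t1,t5},{t3,t4},{t3,t5},{t4,t5},{t1,t3,t5},{t1,t4,t5},{t3,t4,t5}}
  W14: {{t3,t4},{t4,t5},{t1,t4,t5},{t3,t4,t5}}
  W15: {{t5},{t1,t5},{t3,t5},{t4,t5},{t1,t3,t5},{t1,t4,t5},{t3,t4,t5}}
  W23: {{t1,t3},{t1,t5},{t3,t4},{t4,t5},{t1,t3,t5},{t1,t4,t5},{t3,t4,t5}}
  W24: {{t4},{t1,t4},{t3,t4},{t4,t5},{t1,t4,t5},{t3,t4,t5}}
  W25: {{t1,t5},{t4,t5},{t1,t3,t5},{t1,t4,t5},{t3,t4,t5}}
  W34: {{t2}} {{t3,t4},{t4,t5},{t1,t4,t5},{t3,t4,t5}}
  W35: {{t5},{t1,t5},{t3,t5},{t4,t5},{t1,t3,t5},{t1,t4,t5},{t3,t4,t5}}
  W45: {{t4,t5},{t1,t4,t5},{t3,t4,t5}}
  W123: {{t1,t3},{t1,t5},{t3,t4},{t4,t5},{t1,t3,t5},{t1,t4,t5},{t3,t4,t5}}
  W124: {{t3,t4},{t4,t5},{t1,t4,t5},{t3,t4,t5}}
  W125: {{t1,t5},{t4,t5},{t1,t3,t5},{t1,t4,t5},{t3,t4,t5}}
  W134: {{t3,t4},{t4,t5},{t1,t4,t5},{t3,t4,t5}}
  W135: {{t5},{t1,t5},{t3,t5},{t4,t5},{t1,t3,t5},{t1,t4,t5},{t3,t4,t5}}
  W145: {{t4,t5},{t1,t4,t5},{t3,t4,t5}}
  W234: {{t3,t4},{t4,t5},{t1,t4,t5},{t3,t4,t5}}
  W235: {{t1,t5},{t4,t5},{t1,t3,t5},{t1,t4,t5},{t3,t4,t5}}
  W245: {{t4,t5},{t1,t4,t5},{t3,t4,t5}}
  W345: {{t4,t5},{t1,t4,t5},{t3,t4,t5}}
  W1234: {{t3,t4},{t4,t5},{t1,t4,t5},{t3,t4,t5}}
  W1235: {{t1,t5},{t4,t5},{t1,t3,t5},{t1,t4,t5},{t3,t4,t5}}
  W1245: {{t4,t5},{t1,t4,t5},{t3,t4,t5}}
  W1345: {{t4,t5},{t1,t4,t5},{t3,t4,t5}}
  W2345: {{t4,t5},{t1,t4,t5},{t3,t4,t5}}
  W12345: {{t4,t5},{t1,t4,t5},{t3,t4,t5}}
C dims 7,11,10,5; δ0: rk 5, SNF 1^5; δ1: rk 6, SNF 1^6; δ2: rk 4, SNF 1^4
degree 0: 7−5−0 = 2 → Ȟ^0 ≅ Z^2
degree 1: 11−6−5 = 0 → Ȟ^1 ≅ 0
degree 2: 10−4−6 = 0 → Ȟ^2 ≅ 0


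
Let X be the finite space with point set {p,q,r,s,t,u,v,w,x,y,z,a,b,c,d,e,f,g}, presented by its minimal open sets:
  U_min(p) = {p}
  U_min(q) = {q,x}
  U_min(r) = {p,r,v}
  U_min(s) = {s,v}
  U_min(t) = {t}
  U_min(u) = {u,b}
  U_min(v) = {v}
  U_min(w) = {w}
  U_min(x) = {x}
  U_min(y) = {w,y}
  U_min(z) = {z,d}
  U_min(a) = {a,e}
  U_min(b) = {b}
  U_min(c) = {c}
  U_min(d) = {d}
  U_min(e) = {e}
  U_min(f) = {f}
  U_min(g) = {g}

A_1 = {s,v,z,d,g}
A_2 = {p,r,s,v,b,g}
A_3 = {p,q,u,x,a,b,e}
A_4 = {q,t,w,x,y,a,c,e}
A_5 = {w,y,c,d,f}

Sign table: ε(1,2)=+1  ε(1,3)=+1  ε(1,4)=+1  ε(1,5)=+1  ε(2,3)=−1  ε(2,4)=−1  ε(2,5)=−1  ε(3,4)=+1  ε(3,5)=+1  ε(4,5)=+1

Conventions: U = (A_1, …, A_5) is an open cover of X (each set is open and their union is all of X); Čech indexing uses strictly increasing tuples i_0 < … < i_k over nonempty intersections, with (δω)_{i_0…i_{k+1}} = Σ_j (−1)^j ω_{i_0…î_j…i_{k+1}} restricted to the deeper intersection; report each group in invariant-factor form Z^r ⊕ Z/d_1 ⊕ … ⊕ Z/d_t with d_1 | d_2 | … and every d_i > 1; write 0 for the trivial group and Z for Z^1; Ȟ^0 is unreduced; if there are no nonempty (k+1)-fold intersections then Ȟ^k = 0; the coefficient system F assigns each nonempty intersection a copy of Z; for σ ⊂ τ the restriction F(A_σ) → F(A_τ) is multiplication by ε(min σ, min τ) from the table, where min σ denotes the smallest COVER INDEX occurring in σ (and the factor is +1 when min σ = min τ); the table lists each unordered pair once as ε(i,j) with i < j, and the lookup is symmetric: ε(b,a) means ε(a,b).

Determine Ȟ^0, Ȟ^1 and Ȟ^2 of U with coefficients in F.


intersection data:
  A12={s,v,g} A15={d} A23={p,b} A34={q,x,a,e} A45={w,y,c}
C dims 5,5; δ0: rk 5, SNF 1^4·2
Ȟ^0 = (5 − 5) − 0 = 0, so Ȟ^0 ≅ 0
Ȟ^1 = (5 − 0) − 5 = 0 plus torsion [2], so Ȟ^1 ≅ Z/2
Ȟ^2 = (0 − 0) − 0 = 0, so Ȟ^2 ≅ 0

Ȟ^0(U;F) ≅ 0, Ȟ^1(U;F) ≅ Z/2 and Ȟ^2(U;F) ≅ 0


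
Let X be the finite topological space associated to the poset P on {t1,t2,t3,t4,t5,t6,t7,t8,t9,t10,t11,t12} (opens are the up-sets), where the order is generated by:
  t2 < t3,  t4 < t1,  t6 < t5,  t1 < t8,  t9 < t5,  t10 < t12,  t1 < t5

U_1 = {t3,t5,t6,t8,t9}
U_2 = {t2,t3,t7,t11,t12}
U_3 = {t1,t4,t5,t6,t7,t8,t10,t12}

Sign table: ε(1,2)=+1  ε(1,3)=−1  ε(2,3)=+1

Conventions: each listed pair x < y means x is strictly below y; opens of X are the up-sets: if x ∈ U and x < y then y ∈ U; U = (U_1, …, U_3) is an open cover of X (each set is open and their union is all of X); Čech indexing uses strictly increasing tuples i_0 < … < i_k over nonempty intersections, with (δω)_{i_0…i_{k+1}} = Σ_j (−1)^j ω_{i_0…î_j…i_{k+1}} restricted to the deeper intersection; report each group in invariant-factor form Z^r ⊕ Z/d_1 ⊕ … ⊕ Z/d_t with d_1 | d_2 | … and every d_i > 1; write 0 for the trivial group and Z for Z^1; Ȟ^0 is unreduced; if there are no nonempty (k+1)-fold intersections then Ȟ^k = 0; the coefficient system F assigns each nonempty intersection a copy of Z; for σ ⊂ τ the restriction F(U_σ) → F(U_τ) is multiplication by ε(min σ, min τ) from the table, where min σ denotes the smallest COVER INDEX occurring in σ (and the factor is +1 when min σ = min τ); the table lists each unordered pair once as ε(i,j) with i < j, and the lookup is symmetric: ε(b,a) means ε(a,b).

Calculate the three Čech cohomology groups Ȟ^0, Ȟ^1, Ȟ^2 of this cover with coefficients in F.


Ȟ^0(U;F) ≅ 0,  Ȟ^1(U;F) ≅ Z/2,  Ȟ^2(U;F) ≅ 0

intersection data:
  U12={t3} U13={t5,t6,t8} U23={t7,t12}
C dims 3,3; δ0: rk 3, SNF 1^2·2
Ȟ^0 = (3 − 3) − 0 = 0, so Ȟ^0 ≅ 0
Ȟ^1 = (3 − 0) − 3 = 0 plus torsion [2], so Ȟ^1 ≅ Z/2
Ȟ^2 = (0 − 0) − 0 = 0, so Ȟ^2 ≅ 0


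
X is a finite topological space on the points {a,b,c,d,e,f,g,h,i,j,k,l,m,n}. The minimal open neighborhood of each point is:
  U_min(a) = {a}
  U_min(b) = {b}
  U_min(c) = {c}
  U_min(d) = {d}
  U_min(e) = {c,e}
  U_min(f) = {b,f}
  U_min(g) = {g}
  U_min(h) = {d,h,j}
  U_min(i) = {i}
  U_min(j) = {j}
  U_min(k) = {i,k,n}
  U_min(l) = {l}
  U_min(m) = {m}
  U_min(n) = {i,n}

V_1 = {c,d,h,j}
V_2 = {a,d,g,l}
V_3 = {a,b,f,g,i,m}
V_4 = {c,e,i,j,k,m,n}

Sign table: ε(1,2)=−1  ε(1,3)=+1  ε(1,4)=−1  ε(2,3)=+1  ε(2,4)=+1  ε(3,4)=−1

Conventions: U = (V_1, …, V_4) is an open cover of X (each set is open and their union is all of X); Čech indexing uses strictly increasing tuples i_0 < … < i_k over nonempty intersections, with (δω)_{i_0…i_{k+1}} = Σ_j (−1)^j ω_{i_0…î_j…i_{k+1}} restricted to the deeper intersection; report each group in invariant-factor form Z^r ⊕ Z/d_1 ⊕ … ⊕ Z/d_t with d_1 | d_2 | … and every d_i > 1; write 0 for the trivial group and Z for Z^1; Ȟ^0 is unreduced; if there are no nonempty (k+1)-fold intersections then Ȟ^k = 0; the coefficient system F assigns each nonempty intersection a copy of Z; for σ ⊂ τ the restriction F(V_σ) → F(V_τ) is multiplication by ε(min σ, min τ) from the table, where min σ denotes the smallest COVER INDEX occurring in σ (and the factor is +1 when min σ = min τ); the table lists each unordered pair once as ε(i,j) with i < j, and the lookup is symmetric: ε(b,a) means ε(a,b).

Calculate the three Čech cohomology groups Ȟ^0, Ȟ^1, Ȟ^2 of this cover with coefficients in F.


cover nerve:
  V12={d} V14={c,j} V23={a,g} V34={i,m}
C dims 4,4; δ0: rk 4, SNF 1^3·2
Ȟ^0: (4−4)−0=0 ⇒ 0
Ȟ^1: (4−0)−4=0 plus torsion [2] ⇒ Z/2
Ȟ^2: (0−0)−0=0 ⇒ 0

Ȟ^0 = 0, Ȟ^1 = Z/2, Ȟ^2 = 0


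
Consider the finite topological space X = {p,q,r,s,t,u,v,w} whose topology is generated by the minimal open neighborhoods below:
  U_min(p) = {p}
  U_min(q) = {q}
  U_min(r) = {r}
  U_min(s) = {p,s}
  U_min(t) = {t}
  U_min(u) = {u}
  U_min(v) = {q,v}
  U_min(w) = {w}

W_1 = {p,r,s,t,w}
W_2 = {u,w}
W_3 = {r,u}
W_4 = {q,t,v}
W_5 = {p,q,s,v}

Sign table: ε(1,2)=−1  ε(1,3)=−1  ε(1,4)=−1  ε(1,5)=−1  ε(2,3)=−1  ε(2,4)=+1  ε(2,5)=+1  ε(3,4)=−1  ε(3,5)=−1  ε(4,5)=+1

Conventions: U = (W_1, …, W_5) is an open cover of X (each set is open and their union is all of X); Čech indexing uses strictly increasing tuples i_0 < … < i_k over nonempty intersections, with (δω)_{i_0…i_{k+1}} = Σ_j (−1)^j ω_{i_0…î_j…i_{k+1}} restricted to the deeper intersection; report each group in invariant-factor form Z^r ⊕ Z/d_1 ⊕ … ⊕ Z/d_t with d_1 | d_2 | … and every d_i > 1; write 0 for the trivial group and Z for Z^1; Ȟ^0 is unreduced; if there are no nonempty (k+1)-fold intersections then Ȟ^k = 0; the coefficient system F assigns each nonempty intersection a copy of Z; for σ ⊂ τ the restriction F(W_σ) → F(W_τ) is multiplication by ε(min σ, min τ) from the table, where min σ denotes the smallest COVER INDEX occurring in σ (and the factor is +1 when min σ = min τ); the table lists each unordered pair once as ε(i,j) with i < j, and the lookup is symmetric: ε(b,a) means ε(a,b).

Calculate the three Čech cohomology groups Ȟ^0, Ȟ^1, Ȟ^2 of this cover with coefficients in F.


intersection data:
  W12={w} W13={r} W14={t} W15={p,s} W23={u} W45={q,v}
C dims 5,6; δ0: rk 5, SNF 1^4·2
Ȟ^0 = (5 − 5) − 0 = 0, so Ȟ^0 ≅ 0
Ȟ^1 = (6 − 0) − 5 = 1 plus torsion [2], so Ȟ^1 ≅ Z ⊕ Z/2
Ȟ^2 = (0 − 0) − 0 = 0, so Ȟ^2 ≅ 0

Ȟ^0 = 0,  Ȟ^1 = Z ⊕ Z/2,  Ȟ^2 = 0


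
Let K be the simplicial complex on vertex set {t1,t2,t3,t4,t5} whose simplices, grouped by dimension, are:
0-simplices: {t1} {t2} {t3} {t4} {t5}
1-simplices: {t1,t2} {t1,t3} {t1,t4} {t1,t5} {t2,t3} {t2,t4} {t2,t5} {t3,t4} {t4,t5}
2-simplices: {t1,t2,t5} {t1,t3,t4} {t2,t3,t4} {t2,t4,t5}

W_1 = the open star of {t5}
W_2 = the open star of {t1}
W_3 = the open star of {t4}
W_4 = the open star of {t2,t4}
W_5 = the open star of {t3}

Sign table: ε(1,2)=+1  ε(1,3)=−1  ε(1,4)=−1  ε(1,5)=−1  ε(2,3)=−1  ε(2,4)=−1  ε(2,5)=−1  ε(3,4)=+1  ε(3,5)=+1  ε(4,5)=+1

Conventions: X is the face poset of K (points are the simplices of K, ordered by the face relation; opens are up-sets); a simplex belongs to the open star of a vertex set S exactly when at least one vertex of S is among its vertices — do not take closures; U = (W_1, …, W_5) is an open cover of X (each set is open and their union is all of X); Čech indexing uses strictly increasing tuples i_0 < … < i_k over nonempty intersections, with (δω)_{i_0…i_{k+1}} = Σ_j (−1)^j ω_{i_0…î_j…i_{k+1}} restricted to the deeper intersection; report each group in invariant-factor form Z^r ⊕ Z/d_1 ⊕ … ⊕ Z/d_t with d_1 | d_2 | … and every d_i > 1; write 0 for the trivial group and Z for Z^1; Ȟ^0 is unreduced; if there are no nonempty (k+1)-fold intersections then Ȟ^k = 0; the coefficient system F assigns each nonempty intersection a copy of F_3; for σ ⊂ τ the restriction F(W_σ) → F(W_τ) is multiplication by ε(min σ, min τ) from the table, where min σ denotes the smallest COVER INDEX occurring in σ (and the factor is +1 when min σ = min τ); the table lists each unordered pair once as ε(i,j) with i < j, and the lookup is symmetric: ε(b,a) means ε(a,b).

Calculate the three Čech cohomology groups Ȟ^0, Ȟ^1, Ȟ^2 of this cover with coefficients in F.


intersection data:
  W1={{t5},{t1,t5},{t2,t5},{t4,t5},{t1,t2,t5},{t2,t4,t5}} W2={{t1},{t1,t2},{t1,t3},{t1,t4},{t1,t5},{t1,t2,t5},{t1,t3,t4}} W3={{t4},{t1,t4},{t2,t4},{t3,t4},{t4,t5},{t1,t3,t4},{t2,t3,t4},{t2,t4,t5}} W4={{t2},{t4},{t1,t2},{t1,t4},{t2,t3},{t2,t4},{t2,t5},{t3,t4},{t4,t5},{t1,t2,t5},{t1,t3,t4},{t2,t3,t4},{t2,t4,t5}} W5={{t3},{t1,t3},{t2,t3},{t3,t4},{t1,t3,t4},{t2,t3,t4}}
  W12={{t1,t5},{t1,t2,t5}} W13={{t4,t5},{t2,t4,t5}} W14={{t2,t5},{t4,t5},{t1,t2,t5},{t2,t4,t5}} W23={{t1,t4},{t1,t3,t4}} W24={{t1,t2},{t1,t4},{t1,t2,t5},{t1,t3,t4}} W25={{t1,t3},{t1,t3,t4}} W34={{t4},{t1,t4},{t2,t4},{t3,t4},{t4,t5},{t1,t3,t4},{t2,t3,t4},{t2,t4,t5}} W35={{t3,t4},{t1,t3,t4},{t2,t3,t4}} W45={{t2,t3},{t3,t4},{t1,t3,t4},{t2,t3,t4}}
  W124={{t1,t2,t5}} W134={{t4,t5},{t2,t4,t5}} W234={{t1,t4},{t1,t3,t4}} W235={{t1,t3,t4}} W245={{t1,t3,t4}} W345={{t3,t4},{t1,t3,t4},{t2,t3,t4}}
  W2345={{t1,t3,t4}}
C dims 5,9,6,1; δ0: rk_F3 4; δ1: rk_F3 5; δ2: rk_F3 1
Ȟ^0 = (5 − 4) − 0 = 1, so Ȟ^0 ≅ Z/3
Ȟ^1 = (9 − 5) − 4 = 0, so Ȟ^1 ≅ 0
Ȟ^2 = (6 − 1) − 5 = 0, so Ȟ^2 ≅ 0

Ȟ^0(U;F) ≅ Z/3; Ȟ^1(U;F) ≅ 0; Ȟ^2(U;F) ≅ 0


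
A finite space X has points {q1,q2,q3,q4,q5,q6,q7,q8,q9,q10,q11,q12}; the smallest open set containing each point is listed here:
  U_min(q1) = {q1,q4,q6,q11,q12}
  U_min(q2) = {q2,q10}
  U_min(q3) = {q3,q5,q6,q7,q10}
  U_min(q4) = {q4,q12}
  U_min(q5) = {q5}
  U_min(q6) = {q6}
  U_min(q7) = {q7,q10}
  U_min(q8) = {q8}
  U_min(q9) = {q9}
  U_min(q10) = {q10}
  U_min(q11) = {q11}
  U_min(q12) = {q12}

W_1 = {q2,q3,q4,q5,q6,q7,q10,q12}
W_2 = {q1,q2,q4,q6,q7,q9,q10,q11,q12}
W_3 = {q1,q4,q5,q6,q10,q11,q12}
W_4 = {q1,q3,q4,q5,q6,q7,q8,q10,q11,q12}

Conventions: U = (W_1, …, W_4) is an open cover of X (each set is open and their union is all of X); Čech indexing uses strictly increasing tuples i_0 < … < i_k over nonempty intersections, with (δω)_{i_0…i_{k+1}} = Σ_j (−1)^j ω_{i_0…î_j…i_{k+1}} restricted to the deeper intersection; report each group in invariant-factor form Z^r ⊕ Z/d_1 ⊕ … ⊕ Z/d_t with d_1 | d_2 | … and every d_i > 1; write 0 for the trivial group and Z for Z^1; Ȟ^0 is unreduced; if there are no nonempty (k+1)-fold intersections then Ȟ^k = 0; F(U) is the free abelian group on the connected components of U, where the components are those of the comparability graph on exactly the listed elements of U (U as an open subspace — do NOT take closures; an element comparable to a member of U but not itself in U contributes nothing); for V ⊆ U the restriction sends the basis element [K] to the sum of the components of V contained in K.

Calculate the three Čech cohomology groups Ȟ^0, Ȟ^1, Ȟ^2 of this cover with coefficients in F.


Ȟ^0 = Z^3,  Ȟ^1 = 0,  Ȟ^2 = 0

cover nerve:
  W12={q2,q4,q6,q7,q10,q12} W13={q4,q5,q6,q10,q12} W14={q3,q4,q5,q6,q7,q10,q12} W23={q1,q4,q6,q10,q11,q12} W24={q1,q4,q6,q7,q10,q11,q12} W34={q1,q4,q5,q6,q10,q11,q12}
  W123={q4,q6,q10,q12} W124={q4,q6,q7,q10,q12} W134={q4,q5,q6,q10,q12} W234={q1,q4,q6,q10,q11,q12}
  W1234={q4,q6,q10,q12}
components per intersection:
  W1: {q2,q3,q5,q6,q7,q10} {q4,q12}
  W2: {q1,q4,q6,q11,q12} {q2,q7,q10} {q9}
  W3: {q1,q4,q6,q11,q12} {q5} {q10}
  W4: {q1,q3,q4,q5,q6,q7,q10,q11,q12} {q8}
  W12: {q2,q7,q10} {q4,q12} {q6}
  W13: {q4,q12} {q5} {q6} {q10}
  W14: {q3,q5,q6,q7,q10} {q4,q12}
  W23: {q1,q4,q6,q11,q12} {q10}
  W24: {q1,q4,q6,q11,q12} {q7,q10}
  W34: {q1,q4,q6,q11,q12} {q5} {q10}
  W123: {q4,q12} {q6} {q10}
  W124: {q4,q12} {q6} {q7,q10}
  W134: {q4,q12} {q5} {q6} {q10}
  W234: {q1,q4,q6,q11,q12} {q10}
  W1234: {q4,q12} {q6} {q10}
C dims 10,16,12,3; δ0: rk 7, SNF 1^7; δ1: rk 9, SNF 1^9; δ2: rk 3, SNF 1^3
Ȟ^0: (10−7)−0=3 ⇒ Z^3
Ȟ^1: (16−9)−7=0 ⇒ 0
Ȟ^2: (12−3)−9=0 ⇒ 0


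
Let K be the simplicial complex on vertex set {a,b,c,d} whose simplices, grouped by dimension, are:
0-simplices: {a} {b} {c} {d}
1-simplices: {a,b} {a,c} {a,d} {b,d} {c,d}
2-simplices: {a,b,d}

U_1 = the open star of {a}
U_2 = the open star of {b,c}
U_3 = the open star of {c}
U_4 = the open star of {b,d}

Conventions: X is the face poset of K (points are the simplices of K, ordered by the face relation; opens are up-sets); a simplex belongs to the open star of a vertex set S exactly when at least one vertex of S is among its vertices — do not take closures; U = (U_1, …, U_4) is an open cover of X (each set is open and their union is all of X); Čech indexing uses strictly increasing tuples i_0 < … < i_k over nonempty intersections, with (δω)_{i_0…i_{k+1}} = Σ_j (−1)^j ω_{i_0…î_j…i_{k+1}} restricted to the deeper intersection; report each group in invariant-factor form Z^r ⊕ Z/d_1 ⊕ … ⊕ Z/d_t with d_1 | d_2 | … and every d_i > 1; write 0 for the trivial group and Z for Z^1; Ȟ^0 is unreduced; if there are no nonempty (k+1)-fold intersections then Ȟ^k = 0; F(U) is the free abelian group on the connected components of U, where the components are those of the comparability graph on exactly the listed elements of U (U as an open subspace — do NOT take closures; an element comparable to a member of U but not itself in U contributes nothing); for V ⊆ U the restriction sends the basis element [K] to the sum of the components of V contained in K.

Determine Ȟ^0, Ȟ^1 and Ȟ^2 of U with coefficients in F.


Ȟ^0 ≅ Z, Ȟ^1 ≅ Z and Ȟ^2 ≅ 0

nerve of the cover:
  U1={{a},{a,b},{a,c},{a,d},{a,b,d}} U2={{b},{c},{a,b},{a,c},{b,d},{c,d},{a,b,d}} U3={{c},{a,c},{c,d}} U4={{b},{d},{a,b},{a,d},{b,d},{c,d},{a,b,d}}
  U12={{a,b},{a,c},{a,b,d}} U13={{a,c}} U14={{a,b},{a,d},{a,b,d}} U23={{c},{a,c},{c,d}} U24={{b},{a,b},{b,d},{c,d},{a,b,d}} U34={{c,d}}
  U123={{a,c}} U124={{a,b},{a,b,d}} U234={{c,d}}
components per intersection:
  U1: {{a},{a,b},{a,c},{a,d},{a,b,d}}
  U2: {{b},{a,b},{b,d},{a,b,d}} {{c},{a,c},{c,d}}
  U3: {{c},{a,c},{c,d}}
  U4: {{b},{d},{a,b},{a,d},{b,d},{c,d},{a,b,d}}
  U12: {{a,b},{a,b,d}} {{a,c}}
  U13: {{a,c}}
  U14: {{a,b},{a,d},{a,b,d}}
  U23: {{c},{a,c},{c,d}}
  U24: {{b},{a,b},{b,d},{a,b,d}} {{c,d}}
  U34: {{c,d}}
  U123: {{a,c}}
  U124: {{a,b},{a,b,d}}
  U234: {{c,d}}
C dims 5,8,3; δ0: rk 4, SNF 1^4; δ1: rk 3, SNF 1^3
Ȟ^0 = (5 − 4) − 0 = 1, so Ȟ^0 ≅ Z
Ȟ^1 = (8 − 3) − 4 = 1, so Ȟ^1 ≅ Z
Ȟ^2 = (3 − 0) − 3 = 0, so Ȟ^2 ≅ 0


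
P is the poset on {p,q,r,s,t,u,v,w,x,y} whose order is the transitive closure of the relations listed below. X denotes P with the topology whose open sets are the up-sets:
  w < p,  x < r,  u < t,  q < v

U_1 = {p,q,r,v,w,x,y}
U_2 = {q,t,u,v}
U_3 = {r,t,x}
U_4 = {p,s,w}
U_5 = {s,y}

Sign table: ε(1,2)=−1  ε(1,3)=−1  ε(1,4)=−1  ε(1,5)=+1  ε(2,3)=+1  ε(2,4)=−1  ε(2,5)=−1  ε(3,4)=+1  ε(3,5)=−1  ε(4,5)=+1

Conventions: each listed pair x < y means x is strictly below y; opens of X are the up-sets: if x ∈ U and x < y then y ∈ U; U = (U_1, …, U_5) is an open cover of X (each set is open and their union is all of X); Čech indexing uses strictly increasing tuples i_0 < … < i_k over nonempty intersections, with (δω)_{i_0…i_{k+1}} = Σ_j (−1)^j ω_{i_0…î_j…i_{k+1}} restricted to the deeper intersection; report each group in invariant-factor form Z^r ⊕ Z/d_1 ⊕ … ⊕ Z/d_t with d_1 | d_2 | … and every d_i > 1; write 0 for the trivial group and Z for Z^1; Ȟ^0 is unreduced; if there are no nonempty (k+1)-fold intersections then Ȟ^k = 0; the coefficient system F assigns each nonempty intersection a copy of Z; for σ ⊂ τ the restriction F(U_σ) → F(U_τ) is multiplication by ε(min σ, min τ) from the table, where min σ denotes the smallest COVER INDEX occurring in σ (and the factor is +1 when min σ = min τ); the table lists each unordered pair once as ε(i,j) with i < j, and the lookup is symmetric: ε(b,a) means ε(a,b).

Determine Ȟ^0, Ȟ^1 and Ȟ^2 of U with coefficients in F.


nerve of the cover:
  U12={q,v} U13={r,x} U14={p,w} U15={y} U23={t} U45={s}
C dims 5,6; δ0: rk 5, SNF 1^4·2
Ȟ^0 = (5 − 5) − 0 = 0, so Ȟ^0 ≅ 0
Ȟ^1 = (6 − 0) − 5 = 1 plus torsion [2], so Ȟ^1 ≅ Z ⊕ Z/2
Ȟ^2 = (0 − 0) − 0 = 0, so Ȟ^2 ≅ 0

Ȟ^0 = 0,  Ȟ^1 = Z ⊕ Z/2,  Ȟ^2 = 0


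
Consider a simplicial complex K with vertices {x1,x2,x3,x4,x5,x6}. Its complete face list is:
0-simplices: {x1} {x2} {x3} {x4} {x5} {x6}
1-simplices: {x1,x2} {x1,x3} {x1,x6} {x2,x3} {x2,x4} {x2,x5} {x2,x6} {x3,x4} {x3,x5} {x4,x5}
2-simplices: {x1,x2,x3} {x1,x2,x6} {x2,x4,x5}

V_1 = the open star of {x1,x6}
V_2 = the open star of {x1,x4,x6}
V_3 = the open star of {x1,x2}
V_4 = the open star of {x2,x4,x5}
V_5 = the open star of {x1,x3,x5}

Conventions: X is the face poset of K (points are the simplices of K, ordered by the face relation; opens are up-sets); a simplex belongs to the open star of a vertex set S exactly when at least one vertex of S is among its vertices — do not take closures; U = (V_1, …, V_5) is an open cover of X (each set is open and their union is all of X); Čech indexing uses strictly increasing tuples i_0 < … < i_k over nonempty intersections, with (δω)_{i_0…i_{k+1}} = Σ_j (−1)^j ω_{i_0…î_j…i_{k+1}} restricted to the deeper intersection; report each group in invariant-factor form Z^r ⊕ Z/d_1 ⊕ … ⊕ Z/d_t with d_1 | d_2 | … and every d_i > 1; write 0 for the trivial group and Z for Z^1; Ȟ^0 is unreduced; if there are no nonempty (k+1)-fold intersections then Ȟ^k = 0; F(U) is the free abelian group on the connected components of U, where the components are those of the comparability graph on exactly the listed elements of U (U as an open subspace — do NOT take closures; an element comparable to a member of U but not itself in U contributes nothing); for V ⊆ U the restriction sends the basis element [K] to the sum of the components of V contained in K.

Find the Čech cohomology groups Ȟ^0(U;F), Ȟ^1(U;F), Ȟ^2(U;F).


cover nerve:
  V1={{x1},{x6},{x1,x2},{x1,x3},{x1,x6},{x2,x6},{x1,x2,x3},{x1,x2,x6}} V2={{x1},{x4},{x6},{x1,x2},{x1,x3},{x1,x6},{x2,x4},{x2,x6},{x3,x4},{x4,x5},{x1,x2,x3},{x1,x2,x6},{x2,x4,x5}} V3={{x1},{x2},{x1,x2},{x1,x3},{x1,x6},{x2,x3},{x2,x4},{x2,x5},{x2,x6},{x1,x2,x3},{x1,x2,x6},{x2,x4,x5}} V4={{x2},{x4},{x5},{x1,x2},{x2,x3},{x2,x4},{x2,x5},{x2,x6},{x3,x4},{x3,x5},{x4,x5},{x1,x2,x3},{x1,x2,x6},{x2,x4,x5}} V5={{x1},{x3},{x5},{x1,x2},{x1,x3},{x1,x6},{x2,x3},{x2,x5},{x3,x4},{x3,x5},{x4,x5},{x1,x2,x3},{x1,x2,x6},{x2,x4,x5}}
  V12={{x1},{x6},{x1,x2},{x1,x3},{x1,x6},{x2,x6},{x1,x2,x3},{x1,x2,x6}} V13={{x1},{x1,x2},{x1,x3},{x1,x6},{x2,x6},{x1,x2,x3},{x1,x2,x6}} V14={{x1,x2},{x2,x6},{x1,x2,x3},{x1,x2,x6}} V15={{x1},{x1,x2},{x1,x3},{x1,x6},{x1,x2,x3},{x1,x2,x6}} V23={{x1},{x1,x2},{x1,x3},{x1,x6},{x2,x4},{x2,x6},{x1,x2,x3},{x1,x2,x6},{x2,x4,x5}} V24={{x4},{x1,x2},{x2,x4},{x2,x6},{x3,x4},{x4,x5},{x1,x2,x3},{x1,x2,x6},{x2,x4,x5}} V25={{x1},{x1,x2},{x1,x3},{x1,x6},{x3,x4},{x4,x5},{x1,x2,x3},{x1,x2,x6},{x2,x4,x5}} V34={{x2},{x1,x2},{x2,x3},{x2,x4},{x2,x5},{x2,x6},{x1,x2,x3},{x1,x2,x6},{x2,x4,x5}} V35={{x1},{x1,x2},{x1,x3},{x1,x6},{x2,x3},{x2,x5},{x1,x2,x3},{x1,x2,x6},{x2,x4,x5}} V45={{x5},{x1,x2},{x2,x3},{x2,x5},{x3,x4},{x3,x5},{x4,x5},{x1,x2,x3},{x1,x2,x6},{x2,x4,x5}}
  V123={{x1},{x1,x2},{x1,x3},{x1,x6},{x2,x6},{x1,x2,x3},{x1,x2,x6}} V124={{x1,x2},{x2,x6},{x1,x2,x3},{x1,x2,x6}} V125={{x1},{x1,x2},{x1,x3},{x1,x6},{x1,x2,x3},{x1,x2,x6}} V134={{x1,x2},{x2,x6},{x1,x2,x3},{x1,x2,x6}} V135={{x1},{x1,x2},{x1,x3},{x1,x6},{x1,x2,x3},{x1,x2,x6}} V145={{x1,x2},{x1,x2,x3},{x1,x2,x6}} V234={{x1,x2},{x2,x4},{x2,x6},{x1,x2,x3},{x1,x2,x6},{x2,x4,x5}} V235={{x1},{x1,x2},{x1,x3},{x1,x6},{x1,x2,x3},{x1,x2,x6},{x2,x4,x5}} V245={{x1,x2},{x3,x4},{x4,x5},{x1,x2,x3},{x1,x2,x6},{x2,x4,x5}} V345={{x1,x2},{x2,x3},{x2,x5},{x1,x2,x3},{x1,x2,x6},{x2,x4,x5}}
  V1234={{x1,x2},{x2,x6},{x1,x2,x3},{x1,x2,x6}} V1235={{x1},{x1,x2},{x1,x3},{x1,x6},{x1,x2,x3},{x1,x2,x6}} V1245={{x1,x2},{x1,x2,x3},{x1,x2,x6}} V1345={{x1,x2},{x1,x2,x3},{x1,x2,x6}} V2345={{x1,x2},{x1,x2,x3},{x1,x2,x6},{x2,x4,x5}}
  V12345={{x1,x2},{x1,x2,x3},{x1,x2,x6}}
components per intersection:
  V1: {{x1},{x6},{x1,x2},{x1,x3},{x1,x6},{x2,x6},{x1,x2,x3},{x1,x2,x6}}
  V2: {{x1},{x6},{x1,x2},{x1,x3},{x1,x6},{x2,x6},{x1,x2,x3},{x1,x2,x6}} {{x4},{x2,x4},{x3,x4},{x4,x5},{x2,x4,x5}}
  V3: {{x1},{x2},{x1,x2},{x1,x3},{x1,x6},{x2,x3},{x2,x4},{x2,x5},{x2,x6},{x1,x2,x3},{x1,x2,x6},{x2,x4,x5}}
  V4: {{x2},{x4},{x5},{x1,x2},{x2,x3},{x2,x4},{x2,x5},{x2,x6},{x3,x4},{x3,x5},{x4,x5},{x1,x2,x3},{x1,x2,x6},{x2,x4,x5}}
  V5: {{x1},{x3},{x5},{x1,x2},{x1,x3},{x1,x6},{x2,x3},{x2,x5},{x3,x4},{x3,x5},{x4,x5},{x1,x2,x3},{x1,x2,x6},{x2,x4,x5}}
  V12: {{x1},{x6},{x1,x2},{x1,x3},{x1,x6},{x2,x6},{x1,x2,x3},{x1,x2,x6}}
  V13: {{x1},{x1,x2},{x1,x3},{x1,x6},{x2,x6},{x1,x2,x3},{x1,x2,x6}}
  V14: {{x1,x2},{x2,x6},{x1,x2,x3},{x1,x2,x6}}
  V15: {{x1},{x1,x2},{x1,x3},{x1,x6},{x1,x2,x3},{x1,x2,x6}}
  V23: {{x1},{x1,x2},{x1,x3},{x1,x6},{x2,x6},{x1,x2,x3},{x1,x2,x6}} {{x2,x4},{x2,x4,x5}}
  V24: {{x4},{x2,x4},{x3,x4},{x4,x5},{x2,x4,x5}} {{x1,x2},{x2,x6},{x1,x2,x3},{x1,x2,x6}}
  V25: {{x1},{x1,x2},{x1,x3},{x1,x6},{x1,x2,x3},{x1,x2,x6}} {{x3,x4}} {{x4,x5},{x2,x4,x5}}
  V34: {{x2},{x1,x2},{x2,x3},{x2,x4},{x2,x5},{x2,x6},{x1,x2,x3},{x1,x2,x6},{x2,x4,x5}}
  V35: {{x1},{x1,x2},{x1,x3},{x1,x6},{x2,x3},{x1,x2,x3},{x1,x2,x6}} {{x2,x5},{x2,x4,x5}}
  V45: {{x5},{x2,x5},{x3,x5},{x4,x5},{x2,x4,x5}} {{x1,x2},{x2,x3},{x1,x2,x3},{x1,x2,x6}} {{x3,x4}}
  V123: {{x1},{x1,x2},{x1,x3},{x1,x6},{x2,x6},{x1,x2,x3},{x1,x2,x6}}
  V124: {{x1,x2},{x2,x6},{x1,x2,x3},{x1,x2,x6}}
  V125: {{x1},{x1,x2},{x1,x3},{x1,x6},{x1,x2,x3},{x1,x2,x6}}
  V134: {{x1,x2},{x2,x6},{x1,x2,x3},{x1,x2,x6}}
  V135: {{x1},{x1,x2},{x1,x3},{x1,x6},{x1,x2,x3},{x1,x2,x6}}
  V145: {{x1,x2},{x1,x2,x3},{x1,x2,x6}}
  V234: {{x1,x2},{x2,x6},{x1,x2,x3},{x1,x2,x6}} {{x2,x4},{x2,x4,x5}}
  V235: {{x1},{x1,x2},{x1,x3},{x1,x6},{x1,x2,x3},{x1,x2,x6}} {{x2,x4,x5}}
  V245: {{x1,x2},{x1,x2,x3},{x1,x2,x6}} {{x3,x4}} {{x4,x5},{x2,x4,x5}}
  V345: {{x1,x2},{x2,x3},{x1,x2,x3},{x1,x2,x6}} {{x2,x5},{x2,x4,x5}}
  V1234: {{x1,x2},{x2,x6},{x1,x2,x3},{x1,x2,x6}}
  V1235: {{x1},{x1,x2},{x1,x3},{x1,x6},{x1,x2,x3},{x1,x2,x6}}
  V1245: {{x1,x2},{x1,x2,x3},{x1,x2,x6}}
  V1345: {{x1,x2},{x1,x2,x3},{x1,x2,x6}}
  V2345: {{x1,x2},{x1,x2,x3},{x1,x2,x6}} {{x2,x4,x5}}
  V12345: {{x1,x2},{x1,x2,x3},{x1,x2,x6}}
C dims 6,17,15,6; δ0: rk 5, SNF 1^5; δ1: rk 10, SNF 1^10; δ2: rk 5, SNF 1^5
Ȟ^0: (6−5)−0=1 ⇒ Z
Ȟ^1: (17−10)−5=2 ⇒ Z^2
Ȟ^2: (15−5)−10=0 ⇒ 0

Ȟ^0 = Z, Ȟ^1 = Z^2, Ȟ^2 = 0


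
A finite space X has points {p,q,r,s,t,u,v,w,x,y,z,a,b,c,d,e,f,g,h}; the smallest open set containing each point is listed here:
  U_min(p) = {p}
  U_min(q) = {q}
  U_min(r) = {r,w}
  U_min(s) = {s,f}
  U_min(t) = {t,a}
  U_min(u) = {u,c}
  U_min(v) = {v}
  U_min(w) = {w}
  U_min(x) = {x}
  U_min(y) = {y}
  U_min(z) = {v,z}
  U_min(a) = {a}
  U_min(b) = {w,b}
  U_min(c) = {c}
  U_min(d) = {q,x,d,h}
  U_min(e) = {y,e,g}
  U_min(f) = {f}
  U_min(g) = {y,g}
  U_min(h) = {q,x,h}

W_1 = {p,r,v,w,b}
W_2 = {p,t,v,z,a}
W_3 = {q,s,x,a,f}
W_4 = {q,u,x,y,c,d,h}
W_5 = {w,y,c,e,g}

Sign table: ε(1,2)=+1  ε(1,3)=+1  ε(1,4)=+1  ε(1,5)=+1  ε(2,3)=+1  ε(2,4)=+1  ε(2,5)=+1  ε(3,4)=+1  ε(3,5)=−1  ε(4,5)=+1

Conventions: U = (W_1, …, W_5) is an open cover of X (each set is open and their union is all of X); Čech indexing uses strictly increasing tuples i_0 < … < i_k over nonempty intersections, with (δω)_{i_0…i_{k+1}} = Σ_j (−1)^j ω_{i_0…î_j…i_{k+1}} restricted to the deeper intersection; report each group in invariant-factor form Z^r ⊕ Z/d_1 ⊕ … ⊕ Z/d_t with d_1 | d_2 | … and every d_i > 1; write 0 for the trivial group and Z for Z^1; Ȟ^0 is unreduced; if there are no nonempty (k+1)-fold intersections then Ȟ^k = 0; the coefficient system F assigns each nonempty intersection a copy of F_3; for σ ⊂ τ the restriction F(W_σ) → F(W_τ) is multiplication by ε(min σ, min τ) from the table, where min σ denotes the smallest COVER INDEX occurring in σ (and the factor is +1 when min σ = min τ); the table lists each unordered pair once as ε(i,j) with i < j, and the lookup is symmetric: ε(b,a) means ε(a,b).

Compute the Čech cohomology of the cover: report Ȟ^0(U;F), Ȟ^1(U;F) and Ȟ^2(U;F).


Ȟ^0(U;F) ≅ Z/3,  Ȟ^1(U;F) ≅ Z/3,  Ȟ^2(U;F) ≅ 0

nerve simplices:
  W12={p,v} W15={w} W23={a} W34={q,x} W45={y,c}
C dims 5,5; δ0: rk_F3 4
degree 0: 5−4−0 = 1 → Ȟ^0 ≅ Z/3
degree 1: 5−0−4 = 1 → Ȟ^1 ≅ Z/3
degree 2: 0−0−0 = 0 → Ȟ^2 ≅ 0


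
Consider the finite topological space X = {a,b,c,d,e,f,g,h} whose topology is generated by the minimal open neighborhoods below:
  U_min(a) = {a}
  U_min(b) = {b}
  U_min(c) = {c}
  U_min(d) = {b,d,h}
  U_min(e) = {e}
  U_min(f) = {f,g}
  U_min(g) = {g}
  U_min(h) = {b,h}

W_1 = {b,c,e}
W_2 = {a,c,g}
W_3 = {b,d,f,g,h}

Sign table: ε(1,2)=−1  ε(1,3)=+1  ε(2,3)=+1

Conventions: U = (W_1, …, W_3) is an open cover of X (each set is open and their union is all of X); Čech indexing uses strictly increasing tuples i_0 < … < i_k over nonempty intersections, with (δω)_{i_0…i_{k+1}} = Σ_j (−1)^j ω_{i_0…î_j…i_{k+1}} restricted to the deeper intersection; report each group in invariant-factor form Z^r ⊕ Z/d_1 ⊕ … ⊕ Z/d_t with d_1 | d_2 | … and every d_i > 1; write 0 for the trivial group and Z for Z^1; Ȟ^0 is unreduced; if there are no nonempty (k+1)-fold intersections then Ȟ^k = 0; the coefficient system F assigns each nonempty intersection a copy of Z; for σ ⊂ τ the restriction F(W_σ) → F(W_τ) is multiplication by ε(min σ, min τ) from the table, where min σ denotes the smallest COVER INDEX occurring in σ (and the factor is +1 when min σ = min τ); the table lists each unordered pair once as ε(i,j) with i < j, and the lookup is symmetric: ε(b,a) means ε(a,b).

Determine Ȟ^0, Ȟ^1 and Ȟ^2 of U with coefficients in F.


cover nerve:
  W12={c} W13={b} W23={g}
C dims 3,3; δ0: rk 3, SNF 1^2·2
Ȟ^0: (3−3)−0=0 ⇒ 0
Ȟ^1: (3−0)−3=0 plus torsion [2] ⇒ Z/2
Ȟ^2: (0−0)−0=0 ⇒ 0

Ȟ^0(U;F) ≅ 0, Ȟ^1(U;F) ≅ Z/2 and Ȟ^2(U;F) ≅ 0


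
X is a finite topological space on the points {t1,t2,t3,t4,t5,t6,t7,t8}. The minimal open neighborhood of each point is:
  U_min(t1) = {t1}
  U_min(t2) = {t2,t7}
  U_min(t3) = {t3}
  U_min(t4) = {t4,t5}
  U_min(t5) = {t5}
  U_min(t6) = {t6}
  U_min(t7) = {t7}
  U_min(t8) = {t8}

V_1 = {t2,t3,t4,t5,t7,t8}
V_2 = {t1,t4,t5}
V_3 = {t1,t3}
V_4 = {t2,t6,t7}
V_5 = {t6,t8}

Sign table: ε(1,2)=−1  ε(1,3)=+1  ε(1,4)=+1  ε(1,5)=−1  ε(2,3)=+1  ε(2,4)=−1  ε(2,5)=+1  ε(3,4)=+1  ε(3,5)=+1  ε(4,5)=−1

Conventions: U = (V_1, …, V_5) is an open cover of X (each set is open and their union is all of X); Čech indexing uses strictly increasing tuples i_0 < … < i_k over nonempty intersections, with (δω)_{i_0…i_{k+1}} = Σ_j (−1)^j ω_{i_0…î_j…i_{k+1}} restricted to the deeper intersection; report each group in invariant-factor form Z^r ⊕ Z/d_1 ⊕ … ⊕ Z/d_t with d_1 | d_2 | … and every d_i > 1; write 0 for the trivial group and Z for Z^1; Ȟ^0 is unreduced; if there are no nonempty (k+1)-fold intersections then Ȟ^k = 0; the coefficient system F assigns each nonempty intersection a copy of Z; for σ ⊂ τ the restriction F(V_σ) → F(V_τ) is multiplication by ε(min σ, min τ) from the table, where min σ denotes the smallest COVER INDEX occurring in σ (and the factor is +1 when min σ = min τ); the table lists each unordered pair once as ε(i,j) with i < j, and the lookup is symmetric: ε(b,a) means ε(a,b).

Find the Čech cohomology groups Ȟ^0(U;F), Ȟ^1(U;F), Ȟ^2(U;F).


Ȟ^0(U;F) ≅ 0,  Ȟ^1(U;F) ≅ Z ⊕ Z/2,  Ȟ^2(U;F) ≅ 0

nerve simplices:
  V12={t4,t5} V13={t3} V14={t2,t7} V15={t8} V23={t1} V45={t6}
C dims 5,6; δ0: rk 5, SNF 1^4·2
degree 0: 5−5−0 = 0 → Ȟ^0 ≅ 0
degree 1: 6−0−5 = 1 plus torsion [2] → Ȟ^1 ≅ Z ⊕ Z/2
degree 2: 0−0−0 = 0 → Ȟ^2 ≅ 0


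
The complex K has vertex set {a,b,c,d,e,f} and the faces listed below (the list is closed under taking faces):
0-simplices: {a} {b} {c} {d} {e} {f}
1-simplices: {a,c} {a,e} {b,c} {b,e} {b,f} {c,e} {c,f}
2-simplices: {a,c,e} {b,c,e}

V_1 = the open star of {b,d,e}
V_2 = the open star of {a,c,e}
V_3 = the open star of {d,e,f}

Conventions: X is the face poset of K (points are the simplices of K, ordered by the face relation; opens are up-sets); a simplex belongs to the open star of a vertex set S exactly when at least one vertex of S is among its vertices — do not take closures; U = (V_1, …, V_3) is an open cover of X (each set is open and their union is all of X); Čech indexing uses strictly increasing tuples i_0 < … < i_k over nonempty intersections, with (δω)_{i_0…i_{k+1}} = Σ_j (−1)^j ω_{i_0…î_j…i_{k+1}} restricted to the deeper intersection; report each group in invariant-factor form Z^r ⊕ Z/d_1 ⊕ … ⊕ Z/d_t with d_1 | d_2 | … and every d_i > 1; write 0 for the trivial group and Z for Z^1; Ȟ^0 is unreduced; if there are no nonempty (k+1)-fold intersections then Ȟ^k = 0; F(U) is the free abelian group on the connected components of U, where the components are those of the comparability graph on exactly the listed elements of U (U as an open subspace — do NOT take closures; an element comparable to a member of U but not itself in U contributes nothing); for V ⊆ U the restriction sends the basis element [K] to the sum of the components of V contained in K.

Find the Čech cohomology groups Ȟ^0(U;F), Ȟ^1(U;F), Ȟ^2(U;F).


nerve simplices:
  V1={{b},{d},{e},{a,e},{b,c},{b,e},{b,f},{c,e},{a,c,e},{b,c,e}} V2={{a},{c},{e},{a,c},{a,e},{b,c},{b,e},{c,e},{c,f},{a,c,e},{b,c,e}} V3={{d},{e},{f},{a,e},{b,e},{b,f},{c,e},{c,f},{a,c,e},{b,c,e}}
  V12={{e},{a,e},{b,c},{b,e},{c,e},{a,c,e},{b,c,e}} V13={{d},{e},{a,e},{b,e},{b,f},{c,e},{a,c,e},{b,c,e}} V23={{e},{a,e},{b,e},{c,e},{c,f},{a,c,e},{b,c,e}}
  V123={{e},{a,e},{b,e},{c,e},{a,c,e},{b,c,e}}
components per intersection:
  V1: {{b},{e},{a,e},{b,c},{b,e},{b,f},{c,e},{a,c,e},{b,c,e}} {{d}}
  V2: {{a},{c},{e},{a,c},{a,e},{b,c},{b,e},{c,e},{c,f},{a,c,e},{b,c,e}}
  V3: {{d}} {{e},{a,e},{b,e},{c,e},{a,c,e},{b,c,e}} {{f},{b,f},{c,f}}
  V12: {{e},{a,e},{b,c},{b,e},{c,e},{a,c,e},{b,c,e}}
  V13: {{d}} {{e},{a,e},{b,e},{c,e},{a,c,e},{b,c,e}} {{b,f}}
  V23: {{e},{a,e},{b,e},{c,e},{a,c,e},{b,c,e}} {{c,f}}
  V123: {{e},{a,e},{b,e},{c,e},{a,c,e},{b,c,e}}
C dims 6,6,1; δ0: rk 4, SNF 1^4; δ1: rk 1, SNF 1^1
degree 0: 6−4−0 = 2 → Ȟ^0 ≅ Z^2
degree 1: 6−1−4 = 1 → Ȟ^1 ≅ Z
degree 2: 1−0−1 = 0 → Ȟ^2 ≅ 0

Ȟ^0 = Z^2, Ȟ^1 = Z, Ȟ^2 = 0


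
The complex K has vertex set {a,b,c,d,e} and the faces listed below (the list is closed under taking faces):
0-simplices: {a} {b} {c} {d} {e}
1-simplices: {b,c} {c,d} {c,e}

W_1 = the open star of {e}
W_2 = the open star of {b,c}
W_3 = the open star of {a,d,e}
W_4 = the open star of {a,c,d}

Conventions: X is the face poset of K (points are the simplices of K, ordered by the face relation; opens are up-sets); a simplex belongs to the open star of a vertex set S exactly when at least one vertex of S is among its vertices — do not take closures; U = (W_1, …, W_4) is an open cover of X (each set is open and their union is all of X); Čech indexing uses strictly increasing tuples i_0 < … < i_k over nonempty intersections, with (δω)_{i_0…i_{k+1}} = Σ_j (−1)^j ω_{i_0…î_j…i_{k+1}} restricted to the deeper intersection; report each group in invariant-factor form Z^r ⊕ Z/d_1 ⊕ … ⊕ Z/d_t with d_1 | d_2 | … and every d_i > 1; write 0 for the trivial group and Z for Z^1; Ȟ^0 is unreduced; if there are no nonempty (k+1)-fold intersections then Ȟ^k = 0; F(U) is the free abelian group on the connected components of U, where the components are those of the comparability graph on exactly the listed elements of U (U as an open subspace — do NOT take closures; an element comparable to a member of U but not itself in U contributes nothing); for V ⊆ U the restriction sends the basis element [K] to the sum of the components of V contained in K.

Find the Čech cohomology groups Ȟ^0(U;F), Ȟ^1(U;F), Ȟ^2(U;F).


nonempty overlaps:
  W1={{e},{c,e}} W2={{b},{c},{b,c},{c,d},{c,e}} W3={{a},{d},{e},{c,d},{c,e}} W4={{a},{c},{d},{b,c},{c,d},{c,e}}
  W12={{c,e}} W13={{e},{c,e}} W14={{c,e}} W23={{c,d},{c,e}} W24={{c},{b,c},{c,d},{c,e}} W34={{a},{d},{c,d},{c,e}}
  W123={{c,e}} W124={{c,e}} W134={{c,e}} W234={{c,d},{c,e}}
  W1234={{c,e}}
components per intersection:
  W1: {{e},{c,e}}
  W2: {{b},{c},{b,c},{c,d},{c,e}}
  W3: {{a}} {{d},{c,d}} {{e},{c,e}}
  W4: {{a}} {{c},{d},{b,c},{c,d},{c,e}}
  W12: {{c,e}}
  W13: {{e},{c,e}}
  W14: {{c,e}}
  W23: {{c,d}} {{c,e}}
  W24: {{c},{b,c},{c,d},{c,e}}
  W34: {{a}} {{d},{c,d}} {{c,e}}
  W123: {{c,e}}
  W124: {{c,e}}
  W134: {{c,e}}
  W234: {{c,d}} {{c,e}}
  W1234: {{c,e}}
C dims 7,9,5,1; δ0: rk 5, SNF 1^5; δ1: rk 4, SNF 1^4; δ2: rk 1, SNF 1^1
degree 0: 7−5−0 = 2 → Ȟ^0 ≅ Z^2
degree 1: 9−4−5 = 0 → Ȟ^1 ≅ 0
degree 2: 5−1−4 = 0 → Ȟ^2 ≅ 0

Ȟ^0 ≅ Z^2, Ȟ^1 ≅ 0 and Ȟ^2 ≅ 0
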